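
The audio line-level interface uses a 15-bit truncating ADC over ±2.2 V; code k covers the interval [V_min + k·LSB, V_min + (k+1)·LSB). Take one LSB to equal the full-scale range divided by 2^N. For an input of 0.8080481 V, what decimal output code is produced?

22401

Range = 2.2 − (-2.2) = 4.4 V. LSB = 4.4 V / 2^15 ≈ 134.3 µV.
code = ⌊(V_in − V_min)/LSB⌋ = ⌊(V_in − V_min) × 2^15 / range⌋
     = ⌊(0.8080481 − (-2.2)) × 32768 / 4.4⌋ = ⌊3.0080481 × 32768/4.4⌋
     = ⌊22401.755⌋ = 22401.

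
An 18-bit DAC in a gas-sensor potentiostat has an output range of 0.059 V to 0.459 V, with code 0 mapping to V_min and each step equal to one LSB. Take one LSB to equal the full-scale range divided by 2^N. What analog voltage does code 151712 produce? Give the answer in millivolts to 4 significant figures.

290.5 mV

Full-scale range = 0.459 V − (0.059 V) = 0.4 V. LSB = 0.4 V / 2^18.
V_out = V_min + code × LSB = 0.059 V + 151712 × 0.4 V / 262144
      = 0.059 + 0.231494 = 0.290494 V.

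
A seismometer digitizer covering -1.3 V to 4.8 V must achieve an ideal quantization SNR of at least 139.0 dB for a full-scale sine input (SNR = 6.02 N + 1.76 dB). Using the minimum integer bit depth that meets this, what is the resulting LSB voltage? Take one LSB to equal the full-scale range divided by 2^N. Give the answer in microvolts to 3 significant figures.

Full-scale range = 4.8 V − (-1.3 V) = 6.1 V.
Solving 6.02 N ≥ 139.0 − 1.76: N ≥ 22.797. Round up → N = 23.
Step size = 6.1/8388608 V = 0.727 µV.

0.727 µV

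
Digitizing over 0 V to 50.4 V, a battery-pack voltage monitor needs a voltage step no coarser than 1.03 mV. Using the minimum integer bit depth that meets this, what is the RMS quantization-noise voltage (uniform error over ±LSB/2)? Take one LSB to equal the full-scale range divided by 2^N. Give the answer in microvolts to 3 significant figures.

222 µV

Span = 50.4 V.
50.4 V / 1.03 mV = 48930. Since 2^15 = 32768 and 2^16 = 65536, N = 16.
LSB = 50.4 V / 2^16 = 0.76904 mV.
V_rms = LSB/√12 = 222 µV.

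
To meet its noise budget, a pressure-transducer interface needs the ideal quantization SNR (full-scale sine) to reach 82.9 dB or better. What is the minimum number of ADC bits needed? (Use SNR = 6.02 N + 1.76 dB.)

14 bits

Required N = ⌈(82.9 − 1.76)/6.02⌉ = ⌈13.478⌉ = 14.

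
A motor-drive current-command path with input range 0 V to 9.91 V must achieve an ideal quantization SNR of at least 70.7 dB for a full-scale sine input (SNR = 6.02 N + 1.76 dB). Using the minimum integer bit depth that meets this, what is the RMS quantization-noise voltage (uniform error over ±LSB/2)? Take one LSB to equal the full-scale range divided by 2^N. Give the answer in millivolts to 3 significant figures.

0.698 mV

Span = 9.91 V.
Required N = ⌈(70.7 − 1.76)/6.02⌉ = ⌈11.452⌉ = 12.
One LSB is 9.91 V / 4096 = 2.4194 mV.
V_rms = LSB/√12 = 0.698 mV.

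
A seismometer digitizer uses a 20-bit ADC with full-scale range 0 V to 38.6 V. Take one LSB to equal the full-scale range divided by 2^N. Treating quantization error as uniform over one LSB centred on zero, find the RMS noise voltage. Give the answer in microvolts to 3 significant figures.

Range is 38.6 V.
LSB = 38.6 V / 2^20 = 36.812 µV.
V_rms = LSB/√12 = 36.812 µV / √12 = 10.6 µV.

10.6 µV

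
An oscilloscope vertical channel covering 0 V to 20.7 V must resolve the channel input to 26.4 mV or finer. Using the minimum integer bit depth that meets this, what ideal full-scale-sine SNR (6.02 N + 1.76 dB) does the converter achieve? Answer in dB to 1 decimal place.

Range is 20.7 V.
Required number of levels: 20.7/26.4 mV = 784.09; smallest N with 2^N ≥ that is 10.
6.02(10) + 1.76 = 61.96 dB.

62.0 dB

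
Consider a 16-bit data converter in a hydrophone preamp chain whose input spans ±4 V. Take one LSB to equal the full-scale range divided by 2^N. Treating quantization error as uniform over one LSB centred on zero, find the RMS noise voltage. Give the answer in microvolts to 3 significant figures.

The full-scale span is 4 − (-4) = 8 V.
One LSB is 8 V / 65536 = 122.07 µV.
σ_q = LSB/√12 = 122.07 µV/3.4641 = 35.2 µV.

35.2 µV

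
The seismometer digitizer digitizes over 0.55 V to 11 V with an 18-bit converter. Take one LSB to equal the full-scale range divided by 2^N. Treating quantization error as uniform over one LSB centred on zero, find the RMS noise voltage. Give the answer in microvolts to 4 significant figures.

11.51 µV

The full-scale span is 11 − (0.55) = 10.45 V.
One LSB is 10.45 V / 262144 = 39.8636 µV.
For a uniform distribution on [−LSB/2, +LSB/2], V_rms = LSB/√12 = 39.8636 µV/3.4641 = 11.51 µV.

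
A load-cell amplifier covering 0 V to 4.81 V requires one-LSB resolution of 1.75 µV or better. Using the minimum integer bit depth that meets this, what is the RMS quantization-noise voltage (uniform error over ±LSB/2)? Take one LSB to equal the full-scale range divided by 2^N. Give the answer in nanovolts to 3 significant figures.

Span = 4.81 V.
Required number of levels: 4.81/1.75 µV = 2.7486e6; smallest N with 2^N ≥ that is 22.
LSB = 4.81 V ÷ 2^22 = 4.81/4194304 V = 1.1468 µV.
σ_q = LSB/√12 = 1.1468 µV/3.4641 = 331 nV.

331 nV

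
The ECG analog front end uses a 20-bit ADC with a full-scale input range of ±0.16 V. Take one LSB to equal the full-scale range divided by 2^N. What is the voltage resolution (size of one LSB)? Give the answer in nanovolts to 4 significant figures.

305.2 nV

Span: 0.16 V − (-0.16 V) = 0.32 V.
Number of codes = 2^20 = 1048576.
Step size = 0.32/1048576 V = 305.2 nV.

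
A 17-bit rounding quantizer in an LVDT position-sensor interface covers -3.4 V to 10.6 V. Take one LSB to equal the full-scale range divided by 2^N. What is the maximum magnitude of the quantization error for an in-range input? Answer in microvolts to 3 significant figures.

Full-scale range = 10.6 V − (-3.4 V) = 14 V.
Step size = 14/131072 V = 106.81 µV.
A rounding quantizer has |error| ≤ LSB/2 = 53.4 µV.

53.4 µV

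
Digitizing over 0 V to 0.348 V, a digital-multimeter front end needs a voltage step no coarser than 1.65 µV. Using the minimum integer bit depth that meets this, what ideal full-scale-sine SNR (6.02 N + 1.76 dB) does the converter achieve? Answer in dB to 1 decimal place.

Range is 0.348 V.
0.348 V / 1.65 µV = 210900. Since 2^17 = 131072 and 2^18 = 262144, N = 18.
SNR = 6.02 × 18 + 1.76 = 110.12 dB.

110.1 dB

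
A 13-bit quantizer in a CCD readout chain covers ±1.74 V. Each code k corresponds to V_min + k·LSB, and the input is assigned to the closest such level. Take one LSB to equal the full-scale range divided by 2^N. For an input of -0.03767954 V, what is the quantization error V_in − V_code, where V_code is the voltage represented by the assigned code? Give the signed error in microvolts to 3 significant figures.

Full-scale range = 1.74 V − (-1.74 V) = 3.48 V. LSB = 3.48 V / 2^13 ≈ 424.8 µV.
(-0.03767954 − (-1.74)) / LSB = 1.70232046 × 8192/3.48 = 4007.3015. Nearest integer: k = 4007.
V_code = V_min + k × range/2^13 = -1.74 + 4007 × 3.48/8192 = -0.03780761719 V.
Error = V_in − V_code = -0.03767954 − (-0.03780761719) = +128 µV.

+128 µV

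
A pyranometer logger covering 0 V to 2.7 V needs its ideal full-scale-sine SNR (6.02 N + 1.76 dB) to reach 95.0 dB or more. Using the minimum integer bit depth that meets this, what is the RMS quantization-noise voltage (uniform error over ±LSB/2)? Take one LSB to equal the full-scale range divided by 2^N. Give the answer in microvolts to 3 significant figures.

11.9 µV

V_FS = 2.7 V.
N ≥ (95.0 − 1.76)/6.02 = 15.488 → N_min = 16.
Step size = 2.7/65536 V = 41.199 µV.
V_rms = LSB/√12 = 11.9 µV.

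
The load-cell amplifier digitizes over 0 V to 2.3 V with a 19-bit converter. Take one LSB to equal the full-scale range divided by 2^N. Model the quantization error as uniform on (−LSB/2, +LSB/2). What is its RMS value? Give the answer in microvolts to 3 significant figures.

Range is 2.3 V.
LSB = 2.3 V / 2^19 = 4.3869 µV.
For a uniform distribution on [−LSB/2, +LSB/2], V_rms = LSB/√12 = 4.3869 µV/3.4641 = 1.27 µV.

1.27 µV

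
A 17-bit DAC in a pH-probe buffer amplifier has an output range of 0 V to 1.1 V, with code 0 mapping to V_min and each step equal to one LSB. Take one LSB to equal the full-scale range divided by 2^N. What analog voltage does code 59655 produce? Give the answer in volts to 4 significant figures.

0.5006 V

V_FS = 1.1 V. LSB = 1.1 V / 2^17.
V_out = V_min + code × LSB = 0 V + 59655 × 1.1 V / 131072
      = 0 V + 0.500645 V = 0.500645 V.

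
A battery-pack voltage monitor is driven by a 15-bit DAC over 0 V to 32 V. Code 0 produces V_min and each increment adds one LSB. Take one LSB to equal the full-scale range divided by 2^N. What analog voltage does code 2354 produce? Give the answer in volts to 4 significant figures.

Range is 32 V. LSB = 32 V / 2^15.
V_out = 0 + 2354 × (32/32768) V
      = 0 V + 2.29883 V = 2.29883 V.

2.299 V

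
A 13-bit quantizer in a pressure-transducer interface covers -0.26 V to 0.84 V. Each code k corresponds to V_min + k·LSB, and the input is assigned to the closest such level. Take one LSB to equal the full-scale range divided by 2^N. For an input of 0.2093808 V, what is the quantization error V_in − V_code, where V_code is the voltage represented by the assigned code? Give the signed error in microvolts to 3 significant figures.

−52.8 µV

Full-scale range = 0.84 V − (-0.26 V) = 1.1 V. LSB = 1.1 V / 2^13 ≈ 134.3 µV.
(V_in − V_min)/LSB = (0.2093808 − (-0.26)) × 8192/1.1 = 3495.6068 → nearest code k = 3496.
V_code = -0.26 + (3496/8192) × 1.1 = 0.2094335938 V.
e = 0.2093808 − (0.2094335938) = −52.8 µV.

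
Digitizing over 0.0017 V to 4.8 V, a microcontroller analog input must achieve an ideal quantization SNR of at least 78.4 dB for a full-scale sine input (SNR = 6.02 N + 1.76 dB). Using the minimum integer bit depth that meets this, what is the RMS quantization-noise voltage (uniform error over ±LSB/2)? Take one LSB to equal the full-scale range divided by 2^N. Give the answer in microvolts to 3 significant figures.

The full-scale span is 4.8 − (0.0017) = 4.7983 V.
6.02 N + 1.76 ≥ 78.4 gives N ≥ 12.731, so the minimum integer is 13.
LSB = 4.7983 V / 2^13 = 0.58573 mV.
RMS noise = LSB/√12 = 169 µV.

169 µV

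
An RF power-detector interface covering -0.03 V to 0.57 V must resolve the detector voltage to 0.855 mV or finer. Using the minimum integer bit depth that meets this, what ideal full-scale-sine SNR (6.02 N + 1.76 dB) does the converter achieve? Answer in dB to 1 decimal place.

Span: 0.57 V − (-0.03 V) = 0.6 V.
Required number of levels: 0.6/0.855 mV = 701.75; smallest N with 2^N ≥ that is 10.
6.02(10) + 1.76 = 61.96 dB.

62.0 dB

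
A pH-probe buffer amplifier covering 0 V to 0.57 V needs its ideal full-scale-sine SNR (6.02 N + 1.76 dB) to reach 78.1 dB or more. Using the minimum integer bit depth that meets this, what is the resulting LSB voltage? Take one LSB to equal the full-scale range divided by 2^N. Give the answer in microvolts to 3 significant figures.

V_FS = 0.57 V.
Required N = ⌈(78.1 − 1.76)/6.02⌉ = ⌈12.681⌉ = 13.
LSB = 0.57 V / 2^13 = 69.6 µV.

69.6 µV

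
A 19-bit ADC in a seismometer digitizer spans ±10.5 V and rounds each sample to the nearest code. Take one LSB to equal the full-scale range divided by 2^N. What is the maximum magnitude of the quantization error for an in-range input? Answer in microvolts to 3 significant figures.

20.0 µV

The full-scale span is 10.5 − (-10.5) = 21 V.
One LSB is 21 V / 524288 = 40.054 µV.
Worst-case error for round-to-nearest is half an LSB: 20.0 µV.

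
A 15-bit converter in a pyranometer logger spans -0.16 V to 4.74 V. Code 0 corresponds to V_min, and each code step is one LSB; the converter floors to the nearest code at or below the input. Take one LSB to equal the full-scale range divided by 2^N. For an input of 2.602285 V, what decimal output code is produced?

Full-scale range = 4.74 V − (-0.16 V) = 4.9 V. LSB = 4.9 V / 2^15 ≈ 149.5 µV.
(V_in − V_min) × 2^15/range = (2.602285 − (-0.16)) × 32768/4.9 = 18472.358.
Floor → code = 18472.

18472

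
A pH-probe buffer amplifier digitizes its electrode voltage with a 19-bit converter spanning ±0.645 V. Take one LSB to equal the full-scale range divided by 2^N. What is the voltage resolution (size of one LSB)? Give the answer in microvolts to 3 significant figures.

2.46 µV

Span: 0.645 V − (-0.645 V) = 1.29 V.
Number of codes = 2^19 = 524288.
LSB = 1.29 V / 2^19 = 2.46 µV.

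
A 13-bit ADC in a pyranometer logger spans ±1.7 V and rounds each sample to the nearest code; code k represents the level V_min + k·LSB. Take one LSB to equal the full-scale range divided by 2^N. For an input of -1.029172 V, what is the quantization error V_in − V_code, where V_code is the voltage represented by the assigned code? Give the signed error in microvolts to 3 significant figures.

Span: 1.7 V − (-1.7 V) = 3.4 V. LSB = 3.4 V / 2^13 ≈ 415.0 µV.
(V_in − V_min)/LSB = (-1.029172 − (-1.7)) × 8192/3.4 = 1616.3009 → nearest code k = 1616.
V_code = V_min + k × range/2^13 = -1.7 + 1616 × 3.4/8192 = -1.029296875 V.
e = -1.029172 − (-1.029296875) = +125 µV.

+125 µV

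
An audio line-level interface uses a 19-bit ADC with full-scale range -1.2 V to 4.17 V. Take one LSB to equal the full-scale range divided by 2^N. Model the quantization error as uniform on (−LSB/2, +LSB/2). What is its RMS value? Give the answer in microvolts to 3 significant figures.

Span: 4.17 V − (-1.2 V) = 5.37 V.
Step size = 5.37/524288 V = 10.242 µV.
For a uniform distribution on [−LSB/2, +LSB/2], V_rms = LSB/√12 = 10.242 µV/3.4641 = 2.96 µV.

2.96 µV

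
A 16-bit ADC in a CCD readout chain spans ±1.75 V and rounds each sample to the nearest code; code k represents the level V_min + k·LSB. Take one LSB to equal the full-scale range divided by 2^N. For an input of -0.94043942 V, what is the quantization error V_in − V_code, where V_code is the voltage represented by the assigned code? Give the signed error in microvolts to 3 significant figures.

The full-scale span is 1.75 − (-1.75) = 3.5 V. LSB = 3.5 V / 2^16 ≈ 53.41 µV.
Position in LSBs: (-0.94043942 − (-1.75)) × 65536/3.5 = 15158.6749; rounding gives k = 15159.
V_code = V_min + k × range/2^16 = -1.75 + 15159 × 3.5/65536 = -0.94042205811 V.
V_in − V_code = -0.94043942 − (-0.94042205811) = −17.4 µV.

−17.4 µV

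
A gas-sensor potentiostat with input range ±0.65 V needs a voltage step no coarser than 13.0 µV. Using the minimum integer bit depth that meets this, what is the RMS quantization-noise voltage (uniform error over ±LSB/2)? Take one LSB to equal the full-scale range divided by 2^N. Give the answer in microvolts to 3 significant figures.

Full-scale range = 0.65 V − (-0.65 V) = 1.3 V.
Required number of levels: 1.3/13.0 µV = 100000; smallest N with 2^N ≥ that is 17.
Step size = 1.3/131072 V = 9.9182 µV.
RMS noise = LSB/√12 = 2.86 µV.

2.86 µV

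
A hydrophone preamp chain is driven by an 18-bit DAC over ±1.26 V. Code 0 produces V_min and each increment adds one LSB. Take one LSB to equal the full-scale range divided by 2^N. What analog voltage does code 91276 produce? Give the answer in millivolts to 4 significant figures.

The full-scale span is 1.26 − (-1.26) = 2.52 V. LSB = 2.52 V / 2^18.
V_out = V_min + code × LSB = -1.26 V + 91276 × 2.52 V / 262144
      = -1.26 V + 0.877440 V = -0.382560 V.

-382.6 mV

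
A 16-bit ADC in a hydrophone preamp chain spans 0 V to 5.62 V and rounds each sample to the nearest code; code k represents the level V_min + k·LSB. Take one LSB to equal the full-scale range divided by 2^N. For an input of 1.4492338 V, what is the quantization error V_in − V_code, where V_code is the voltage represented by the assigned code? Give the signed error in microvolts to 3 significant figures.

−15.5 µV

Span = 5.62 V. LSB = 5.62 V / 2^16 ≈ 85.75 µV.
(1.4492338 − (0)) / LSB = 1.4492338 × 65536/5.62 = 16899.8196. Nearest integer: k = 16900.
Reconstructed level: 0 + 16900 × 5.62/65536 V = 1.4492492676 V.
V_in − V_code = 1.4492338 − (1.4492492676) = −15.5 µV.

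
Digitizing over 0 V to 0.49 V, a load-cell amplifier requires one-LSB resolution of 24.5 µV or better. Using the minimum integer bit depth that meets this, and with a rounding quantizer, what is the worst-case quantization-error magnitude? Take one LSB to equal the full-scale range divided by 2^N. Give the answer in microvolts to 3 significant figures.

7.48 µV

Span = 0.49 V.
Required number of levels: 0.49/24.5 µV = 20000; smallest N with 2^N ≥ that is 15.
One LSB is 0.49 V / 32768 = 14.954 µV.
Max error for round-to-nearest is LSB/2 = 7.48 µV.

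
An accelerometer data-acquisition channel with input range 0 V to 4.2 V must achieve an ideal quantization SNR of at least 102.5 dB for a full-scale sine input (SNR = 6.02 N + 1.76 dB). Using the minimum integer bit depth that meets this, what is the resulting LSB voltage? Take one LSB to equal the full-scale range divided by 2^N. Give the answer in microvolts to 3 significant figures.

32.0 µV

V_FS = 4.2 V.
Solving 6.02 N ≥ 102.5 − 1.76: N ≥ 16.734. Round up → N = 17.
LSB = 4.2 V / 2^17 = 32.0 µV.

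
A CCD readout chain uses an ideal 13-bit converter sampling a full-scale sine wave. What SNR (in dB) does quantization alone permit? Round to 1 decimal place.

SNR = 6.02·13 + 1.76 = 80.02 dB.

80.0 dB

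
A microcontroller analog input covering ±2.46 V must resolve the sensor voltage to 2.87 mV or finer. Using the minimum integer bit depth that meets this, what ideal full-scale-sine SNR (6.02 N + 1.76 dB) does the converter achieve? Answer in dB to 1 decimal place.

Span: 2.46 V − (-2.46 V) = 4.92 V.
Required number of levels: 4.92/2.87 mV = 1714.3; smallest N with 2^N ≥ that is 11.
6.02(11) + 1.76 = 67.98 dB.

68.0 dB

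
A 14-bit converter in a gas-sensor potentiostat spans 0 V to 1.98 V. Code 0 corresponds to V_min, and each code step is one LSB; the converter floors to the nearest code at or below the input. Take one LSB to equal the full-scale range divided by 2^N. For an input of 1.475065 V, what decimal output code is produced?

12205

Full-scale range = 1.98 V. LSB = 1.98 V / 2^14 ≈ 120.8 µV.
code = ⌊(V_in − V_min)/LSB⌋ = ⌊(V_in − V_min) × 2^14 / range⌋
     = ⌊(1.475065 − (0)) × 16384 / 1.98⌋ = ⌊1.475065 × 16384/1.98⌋
     = ⌊12205.790⌋ = 12205.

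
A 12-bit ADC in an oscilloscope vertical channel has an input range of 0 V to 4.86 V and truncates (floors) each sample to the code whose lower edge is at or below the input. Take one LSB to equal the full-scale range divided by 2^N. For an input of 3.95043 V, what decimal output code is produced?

Span = 4.86 V. LSB = 4.86 V / 2^12 ≈ 1.187 mV.
V_in − V_min = 3.95043 − (0) = 3.95043 V.
Divide by LSB: 3.95043 × 4096/4.86 = 3329.4159.
Truncating gives code 3329.

3329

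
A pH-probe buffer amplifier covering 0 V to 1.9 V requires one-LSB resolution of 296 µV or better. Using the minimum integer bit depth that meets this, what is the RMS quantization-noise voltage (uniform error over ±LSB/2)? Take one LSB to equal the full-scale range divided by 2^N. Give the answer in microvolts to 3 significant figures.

67.0 µV

Range is 1.9 V.
Required number of levels: 1.9/296 µV = 6418.9; smallest N with 2^N ≥ that is 13.
Step size = 1.9/8192 V = 231.93 µV.
σ_q = LSB/√12 = 231.93 µV/3.4641 = 67.0 µV.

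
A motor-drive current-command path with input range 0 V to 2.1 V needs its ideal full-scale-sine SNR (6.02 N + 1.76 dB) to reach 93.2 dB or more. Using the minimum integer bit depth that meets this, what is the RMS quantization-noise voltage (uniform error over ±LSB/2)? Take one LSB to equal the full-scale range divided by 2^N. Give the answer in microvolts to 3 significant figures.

9.25 µV

Range is 2.1 V.
Required N = ⌈(93.2 − 1.76)/6.02⌉ = ⌈15.189⌉ = 16.
Step size = 2.1/65536 V = 32.043 µV.
σ_q = LSB/√12 = 32.043 µV/3.4641 = 9.25 µV.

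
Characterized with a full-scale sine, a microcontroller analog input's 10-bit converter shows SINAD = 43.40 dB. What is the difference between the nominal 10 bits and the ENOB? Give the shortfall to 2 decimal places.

ENOB = (SINAD − 1.76)/6.02 = (43.40 − 1.76)/6.02 = 6.9169 bits.
Shortfall = 10 − 6.9169 = 3.0831 bits.

3.08 bits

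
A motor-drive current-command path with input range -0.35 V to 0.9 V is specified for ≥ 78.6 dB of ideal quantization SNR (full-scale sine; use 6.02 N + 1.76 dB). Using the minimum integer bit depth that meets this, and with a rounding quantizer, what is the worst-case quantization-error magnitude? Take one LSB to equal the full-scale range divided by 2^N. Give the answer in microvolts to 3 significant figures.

Range = 0.9 − (-0.35) = 1.25 V.
6.02 N + 1.76 ≥ 78.6 gives N ≥ 12.764, so the minimum integer is 13.
LSB = 1.25 V / 2^13 = 152.59 µV.
|e|_max = LSB/2 = 76.3 µV.

76.3 µV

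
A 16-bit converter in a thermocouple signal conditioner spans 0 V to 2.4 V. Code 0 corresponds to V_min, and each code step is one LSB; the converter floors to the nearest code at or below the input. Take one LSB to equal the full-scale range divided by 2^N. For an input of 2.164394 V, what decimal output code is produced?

V_FS = 2.4 V. LSB = 2.4 V / 2^16 ≈ 36.62 µV.
V_in − V_min = 2.164394 − (0) = 2.164394 V.
Divide by LSB: 2.164394 × 65536/2.4 = 59102.3855.
Truncating gives code 59102.

59102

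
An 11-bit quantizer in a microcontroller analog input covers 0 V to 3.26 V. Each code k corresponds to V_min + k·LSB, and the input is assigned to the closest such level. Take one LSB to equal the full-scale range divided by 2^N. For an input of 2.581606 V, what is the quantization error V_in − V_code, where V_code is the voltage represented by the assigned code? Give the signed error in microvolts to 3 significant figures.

−289 µV

Full-scale range = 3.26 V. LSB = 3.26 V / 2^11 ≈ 1.592 mV.
(V_in − V_min)/LSB = (2.581606 − (0)) × 2048/3.26 = 1621.8187 → nearest code k = 1622.
V_code = 0 + (1622/2048) × 3.26 = 2.581894531 V.
V_in − V_code = 2.581606 − (2.581894531) = −289 µV.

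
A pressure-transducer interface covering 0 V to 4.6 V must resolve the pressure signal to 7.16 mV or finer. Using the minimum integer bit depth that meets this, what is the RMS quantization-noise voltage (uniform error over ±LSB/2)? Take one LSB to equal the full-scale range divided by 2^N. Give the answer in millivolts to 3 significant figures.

V_FS = 4.6 V.
Need 2^N ≥ 4.6 V / 7.16 mV = 642.5 → N_min = 10.
One LSB is 4.6 V / 1024 = 4.4922 mV.
V_rms = LSB/√12 = 1.30 mV.

1.30 mV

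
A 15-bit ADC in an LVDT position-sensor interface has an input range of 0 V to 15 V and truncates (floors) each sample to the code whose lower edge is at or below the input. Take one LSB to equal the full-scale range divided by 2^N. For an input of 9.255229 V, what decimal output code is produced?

20218

Span = 15 V. LSB = 15 V / 2^15 ≈ 457.8 µV.
code = ⌊(V_in − V_min)/LSB⌋ = ⌊(V_in − V_min) × 2^15 / range⌋
     = ⌊(9.255229 − (0)) × 32768 / 15⌋ = ⌊9.255229 × 32768/15⌋
     = ⌊20218.356⌋ = 20218.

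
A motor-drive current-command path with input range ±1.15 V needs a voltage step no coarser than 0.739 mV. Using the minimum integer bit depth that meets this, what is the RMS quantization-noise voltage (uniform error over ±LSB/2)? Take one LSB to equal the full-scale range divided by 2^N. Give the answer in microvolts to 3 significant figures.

162 µV

The full-scale span is 1.15 − (-1.15) = 2.3 V.
Required number of levels: 2.3/0.739 mV = 3112.3; smallest N with 2^N ≥ that is 12.
One LSB is 2.3 V / 4096 = 0.56152 mV.
RMS noise = LSB/√12 = 162 µV.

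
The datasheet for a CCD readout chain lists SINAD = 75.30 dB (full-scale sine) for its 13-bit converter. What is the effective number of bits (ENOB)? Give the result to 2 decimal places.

ENOB = (SINAD − 1.76) / 6.02 = (75.30 − 1.76) / 6.02 = 73.54 / 6.02 = 12.2159.

12.22 bits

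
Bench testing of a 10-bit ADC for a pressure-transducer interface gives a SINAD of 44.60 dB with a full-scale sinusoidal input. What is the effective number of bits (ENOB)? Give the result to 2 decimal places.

7.12 bits

Inverting SNR = 6.02 N + 1.76: N_eff = (44.60 − 1.76)/6.02 = 7.1163.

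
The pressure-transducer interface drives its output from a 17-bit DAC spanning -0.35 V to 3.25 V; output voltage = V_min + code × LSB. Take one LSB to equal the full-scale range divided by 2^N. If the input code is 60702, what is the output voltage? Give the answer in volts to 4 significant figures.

Range = 3.25 − (-0.35) = 3.6 V. LSB = 3.6 V / 2^17.
Output = V_min + (60702/131072) × range = -0.35 + 0.463120 × 3.6 V
      = -0.35 V + 1.66723 V = 1.31723 V.

1.317 V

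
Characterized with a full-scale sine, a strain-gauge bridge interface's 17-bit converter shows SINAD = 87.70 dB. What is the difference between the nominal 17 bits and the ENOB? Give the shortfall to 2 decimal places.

N_eff = (87.70 − 1.76)/6.02 = 14.2757 bits.
Shortfall = 17 − 14.2757 = 2.7243 bits.

2.72 bits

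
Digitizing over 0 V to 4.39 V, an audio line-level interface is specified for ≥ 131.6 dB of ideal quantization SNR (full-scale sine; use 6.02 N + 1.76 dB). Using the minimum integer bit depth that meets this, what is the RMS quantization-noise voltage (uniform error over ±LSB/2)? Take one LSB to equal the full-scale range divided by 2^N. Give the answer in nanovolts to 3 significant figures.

302 nV

Range is 4.39 V.
Required N = ⌈(131.6 − 1.76)/6.02⌉ = ⌈21.568⌉ = 22.
LSB = 4.39 V / 2^22 = 1.0467 µV.
V_rms = LSB/√12 = 302 nV.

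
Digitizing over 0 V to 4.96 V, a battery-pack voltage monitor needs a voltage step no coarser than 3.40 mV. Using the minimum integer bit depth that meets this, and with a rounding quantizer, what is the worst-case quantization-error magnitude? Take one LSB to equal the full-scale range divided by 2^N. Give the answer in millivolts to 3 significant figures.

1.21 mV

V_FS = 4.96 V.
4.96 V / 3.40 mV = 1459. Since 2^10 = 1024 and 2^11 = 2048, N = 11.
LSB = 4.96 V / 2^11 = 2.4219 mV.
|e|_max = LSB/2 = 1.21 mV.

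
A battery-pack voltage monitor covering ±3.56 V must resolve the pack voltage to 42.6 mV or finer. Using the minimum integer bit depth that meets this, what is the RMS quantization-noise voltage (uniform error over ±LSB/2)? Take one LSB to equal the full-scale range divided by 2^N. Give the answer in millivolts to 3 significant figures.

8.03 mV

The full-scale span is 3.56 − (-3.56) = 7.12 V.
Levels needed ≥ 7.12/42.6 mV = 167.1. 2^8 = 256 suffices, so N_min = 8.
Step size = 7.12/256 V = 27.813 mV.
V_rms = LSB/√12 = 8.03 mV.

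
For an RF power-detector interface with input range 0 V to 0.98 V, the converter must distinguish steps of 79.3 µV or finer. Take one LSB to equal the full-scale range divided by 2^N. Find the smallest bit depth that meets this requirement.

14 bits

Range is 0.98 V.
Required number of levels: 0.98/79.3 µV = 12358; smallest N with 2^N ≥ that is 14.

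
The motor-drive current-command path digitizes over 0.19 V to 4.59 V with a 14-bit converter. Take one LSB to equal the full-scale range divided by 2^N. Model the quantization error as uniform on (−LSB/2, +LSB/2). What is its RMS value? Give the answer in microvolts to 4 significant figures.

The full-scale span is 4.59 − (0.19) = 4.4 V.
LSB = 4.4 V ÷ 2^14 = 4.4/16384 V = 268.555 µV.
σ_q = LSB/√12 = 268.555 µV/3.4641 = 77.53 µV.

77.53 µV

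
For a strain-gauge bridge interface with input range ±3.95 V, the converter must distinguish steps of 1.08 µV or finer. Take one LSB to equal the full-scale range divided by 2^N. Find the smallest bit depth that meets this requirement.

Full-scale range = 3.95 V − (-3.95 V) = 7.9 V.
Need 2^N ≥ 7.9 V / 1.08 µV = 7.315e6 → N_min = 23.

23 bits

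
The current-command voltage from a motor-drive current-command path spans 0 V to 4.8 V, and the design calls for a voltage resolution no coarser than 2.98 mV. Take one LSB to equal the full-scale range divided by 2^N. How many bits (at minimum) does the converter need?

11 bits

V_FS = 4.8 V.
4.8 V / 2.98 mV = 1611. Since 2^10 = 1024 and 2^11 = 2048, N = 11.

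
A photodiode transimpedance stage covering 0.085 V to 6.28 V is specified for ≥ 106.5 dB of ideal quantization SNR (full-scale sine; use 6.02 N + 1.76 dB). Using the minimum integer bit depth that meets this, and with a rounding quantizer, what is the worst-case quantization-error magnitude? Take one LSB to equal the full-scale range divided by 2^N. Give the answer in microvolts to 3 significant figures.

11.8 µV

Span: 6.28 V − (0.085 V) = 6.195 V.
Required N = ⌈(106.5 − 1.76)/6.02⌉ = ⌈17.399⌉ = 18.
LSB = 6.195 V / 2^18 = 23.632 µV.
|e|_max = LSB/2 = 11.8 µV.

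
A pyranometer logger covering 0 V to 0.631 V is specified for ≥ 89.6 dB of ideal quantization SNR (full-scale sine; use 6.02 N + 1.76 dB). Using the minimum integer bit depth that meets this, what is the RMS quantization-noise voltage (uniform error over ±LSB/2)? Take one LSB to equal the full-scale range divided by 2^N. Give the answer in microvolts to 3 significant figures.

5.56 µV

Span = 0.631 V.
N ≥ (89.6 − 1.76)/6.02 = 14.591 → N_min = 15.
One LSB is 0.631 V / 32768 = 19.257 µV.
σ_q = LSB/√12 = 19.257 µV/3.4641 = 5.56 µV.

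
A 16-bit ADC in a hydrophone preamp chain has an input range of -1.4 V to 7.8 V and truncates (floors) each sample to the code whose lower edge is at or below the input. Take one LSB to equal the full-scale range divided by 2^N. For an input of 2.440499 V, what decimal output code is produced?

Range = 7.8 − (-1.4) = 9.2 V. LSB = 9.2 V / 2^16 ≈ 140.4 µV.
V_in − V_min = 2.440499 − (-1.4) = 3.840499 V.
Divide by LSB: 3.840499 × 65536/9.2 = 27357.7111.
Truncating gives code 27357.

27357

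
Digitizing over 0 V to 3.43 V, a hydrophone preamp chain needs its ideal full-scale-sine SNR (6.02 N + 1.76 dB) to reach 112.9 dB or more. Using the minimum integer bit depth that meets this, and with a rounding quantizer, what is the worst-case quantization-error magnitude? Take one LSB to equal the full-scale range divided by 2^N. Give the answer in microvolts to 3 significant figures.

Full-scale range = 3.43 V.
Solving 6.02 N ≥ 112.9 − 1.76: N ≥ 18.462. Round up → N = 19.
One LSB is 3.43 V / 524288 = 6.5422 µV.
Half an LSB is 3.27 µV.

3.27 µV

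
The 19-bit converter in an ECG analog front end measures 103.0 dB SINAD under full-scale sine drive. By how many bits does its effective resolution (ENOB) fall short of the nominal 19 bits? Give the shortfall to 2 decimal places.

ENOB = (SINAD − 1.76)/6.02 = (103.0 − 1.76)/6.02 = 16.8173 bits.
Lost resolution: 19 − 16.8173 = 2.1827 bits.

2.18 bits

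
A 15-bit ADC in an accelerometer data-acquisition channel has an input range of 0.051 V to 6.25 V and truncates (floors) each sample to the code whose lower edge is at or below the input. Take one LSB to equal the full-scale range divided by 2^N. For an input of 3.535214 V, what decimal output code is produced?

The full-scale span is 6.25 − (0.051) = 6.199 V. LSB = 6.199 V / 2^15 ≈ 189.2 µV.
(V_in − V_min) × 2^15/range = (3.535214 − (0.051)) × 32768/6.199 = 18417.604.
Floor → code = 18417.

18417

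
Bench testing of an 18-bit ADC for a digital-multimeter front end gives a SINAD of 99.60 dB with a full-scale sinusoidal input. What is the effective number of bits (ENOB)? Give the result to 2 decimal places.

16.25 bits

Inverting SNR = 6.02 N + 1.76: N_eff = (99.60 − 1.76)/6.02 = 16.2525.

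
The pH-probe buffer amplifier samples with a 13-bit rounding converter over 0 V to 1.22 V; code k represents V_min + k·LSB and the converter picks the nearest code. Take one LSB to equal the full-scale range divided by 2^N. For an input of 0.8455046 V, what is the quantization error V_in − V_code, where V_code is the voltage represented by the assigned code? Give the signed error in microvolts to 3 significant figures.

Range is 1.22 V. LSB = 1.22 V / 2^13 ≈ 148.9 µV.
(0.8455046 − (0)) / LSB = 0.8455046 × 8192/1.22 = 5677.3555. Nearest integer: k = 5677.
V_code = V_min + k × range/2^13 = 0 + 5677 × 1.22/8192 = 0.8454516602 V.
V_in − V_code = 0.8455046 − (0.8454516602) = +52.9 µV.

+52.9 µV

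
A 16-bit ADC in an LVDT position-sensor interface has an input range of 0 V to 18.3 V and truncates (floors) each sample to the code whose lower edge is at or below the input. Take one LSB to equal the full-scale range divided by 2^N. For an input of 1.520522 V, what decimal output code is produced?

Span = 18.3 V. LSB = 18.3 V / 2^16 ≈ 279.2 µV.
V_in − V_min = 1.520522 − (0) = 1.520522 V.
Divide by LSB: 1.520522 × 65536/18.3 = 5445.2967.
Truncating gives code 5445.

5445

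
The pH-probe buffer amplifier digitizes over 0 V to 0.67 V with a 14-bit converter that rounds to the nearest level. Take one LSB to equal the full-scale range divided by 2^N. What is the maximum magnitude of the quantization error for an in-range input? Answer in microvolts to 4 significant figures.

20.45 µV

Range is 0.67 V.
Step size = 0.67/16384 V = 40.8936 µV.
|e|_max = LSB/2 = 20.45 µV.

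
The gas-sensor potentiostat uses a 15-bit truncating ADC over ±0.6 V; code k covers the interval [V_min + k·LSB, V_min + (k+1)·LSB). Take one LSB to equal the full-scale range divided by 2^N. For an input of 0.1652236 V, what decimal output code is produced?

Range = 0.6 − (-0.6) = 1.2 V. LSB = 1.2 V / 2^15 ≈ 36.62 µV.
(V_in − V_min) × 2^15/range = (0.1652236 − (-0.6)) × 32768/1.2 = 20895.706.
Floor → code = 20895.

20895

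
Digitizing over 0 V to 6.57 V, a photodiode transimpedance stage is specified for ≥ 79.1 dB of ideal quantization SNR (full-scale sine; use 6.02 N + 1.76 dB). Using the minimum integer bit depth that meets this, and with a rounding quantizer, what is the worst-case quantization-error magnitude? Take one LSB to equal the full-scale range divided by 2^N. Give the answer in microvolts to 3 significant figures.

Full-scale range = 6.57 V.
6.02 N + 1.76 ≥ 79.1 gives N ≥ 12.847, so the minimum integer is 13.
LSB = 6.57 V / 2^13 = 0.80200 mV.
Max error for round-to-nearest is LSB/2 = 401 µV.

401 µV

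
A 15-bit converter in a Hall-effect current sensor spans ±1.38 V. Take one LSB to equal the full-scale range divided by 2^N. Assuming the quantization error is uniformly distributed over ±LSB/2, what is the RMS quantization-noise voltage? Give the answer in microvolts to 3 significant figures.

Full-scale range = 1.38 V − (-1.38 V) = 2.76 V.
Step size = 2.76/32768 V = 84.229 µV.
For a uniform distribution on [−LSB/2, +LSB/2], V_rms = LSB/√12 = 84.229 µV/3.4641 = 24.3 µV.

24.3 µV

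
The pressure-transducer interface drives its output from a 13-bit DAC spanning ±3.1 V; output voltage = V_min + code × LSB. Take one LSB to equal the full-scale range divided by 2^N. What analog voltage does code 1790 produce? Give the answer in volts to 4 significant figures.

The full-scale span is 3.1 − (-3.1) = 6.2 V. LSB = 6.2 V / 2^13.
Output = V_min + (1790/8192) × range = -3.1 + 0.218506 × 6.2 V
      = -3.1 + 1.35474 = -1.74526 V.

-1.745 V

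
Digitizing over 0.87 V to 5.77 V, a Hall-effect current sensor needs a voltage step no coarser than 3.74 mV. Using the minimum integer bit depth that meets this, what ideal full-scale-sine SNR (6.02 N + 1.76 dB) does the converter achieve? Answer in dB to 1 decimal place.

68.0 dB

Range = 5.77 − (0.87) = 4.9 V.
Required number of levels: 4.9/3.74 mV = 1310.2; smallest N with 2^N ≥ that is 11.
6.02(11) + 1.76 = 67.98 dB.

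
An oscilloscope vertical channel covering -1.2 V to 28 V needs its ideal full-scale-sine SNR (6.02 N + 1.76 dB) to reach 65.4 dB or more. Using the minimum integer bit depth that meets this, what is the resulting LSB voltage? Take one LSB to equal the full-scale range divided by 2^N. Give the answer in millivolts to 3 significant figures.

Full-scale range = 28 V − (-1.2 V) = 29.2 V.
Required N = ⌈(65.4 − 1.76)/6.02⌉ = ⌈10.571⌉ = 11.
LSB = 29.2 V ÷ 2^11 = 29.2/2048 V = 14.3 mV.

14.3 mV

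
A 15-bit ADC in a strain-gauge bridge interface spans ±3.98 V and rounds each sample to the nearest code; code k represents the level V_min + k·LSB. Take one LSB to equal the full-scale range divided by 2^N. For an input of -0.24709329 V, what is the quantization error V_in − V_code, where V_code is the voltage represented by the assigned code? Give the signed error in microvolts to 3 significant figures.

Range = 3.98 − (-3.98) = 7.96 V. LSB = 7.96 V / 2^15 ≈ 242.9 µV.
Position in LSBs: (-0.24709329 − (-3.98)) × 32768/7.96 = 15366.8200; rounding gives k = 15367.
V_code = -3.98 + (15367/32768) × 7.96 = -0.24704956055 V.
Error = V_in − V_code = -0.24709329 − (-0.24704956055) = −43.7 µV.

−43.7 µV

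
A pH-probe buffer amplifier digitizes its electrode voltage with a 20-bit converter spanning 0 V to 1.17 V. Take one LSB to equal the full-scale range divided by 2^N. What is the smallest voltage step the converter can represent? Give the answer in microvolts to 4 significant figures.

Span = 1.17 V.
There are 2^20 = 1048576 steps.
LSB = 1.17 V / 2^20 = 1.116 µV.

1.116 µV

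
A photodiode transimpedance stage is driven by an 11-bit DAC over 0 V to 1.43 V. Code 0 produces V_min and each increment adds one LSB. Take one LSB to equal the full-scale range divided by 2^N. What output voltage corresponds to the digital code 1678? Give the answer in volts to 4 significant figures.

1.172 V

Full-scale range = 1.43 V. LSB = 1.43 V / 2^11.
V_out = V_min + code × LSB = 0 V + 1678 × 1.43 V / 2048
      = 0 + 1.17165 = 1.17165 V.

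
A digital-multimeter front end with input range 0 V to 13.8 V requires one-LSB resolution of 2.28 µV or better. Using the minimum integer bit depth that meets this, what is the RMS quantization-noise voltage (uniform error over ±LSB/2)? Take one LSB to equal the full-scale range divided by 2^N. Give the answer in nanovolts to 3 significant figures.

475 nV

Range is 13.8 V.
Levels needed ≥ 13.8/2.28 µV = 6.053e6. 2^23 = 8388608 suffices, so N_min = 23.
Step size = 13.8/8388608 V = 1.6451 µV.
V_rms = LSB/√12 = 475 nV.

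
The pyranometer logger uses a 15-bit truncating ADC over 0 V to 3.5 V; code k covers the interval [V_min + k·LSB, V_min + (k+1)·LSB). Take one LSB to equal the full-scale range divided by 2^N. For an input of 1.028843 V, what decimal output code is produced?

9632

V_FS = 3.5 V. LSB = 3.5 V / 2^15 ≈ 106.8 µV.
(V_in − V_min) × 2^15/range = (1.028843 − (0)) × 32768/3.5 = 9632.322.
Floor → code = 9632.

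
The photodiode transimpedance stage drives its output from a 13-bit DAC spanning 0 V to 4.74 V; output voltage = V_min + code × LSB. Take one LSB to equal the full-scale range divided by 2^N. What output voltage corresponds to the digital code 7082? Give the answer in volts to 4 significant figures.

4.098 V

Range is 4.74 V. LSB = 4.74 V / 2^13.
V_out = V_min + code × LSB = 0 V + 7082 × 4.74 V / 8192
      = 0 V + 4.09774 V = 4.09774 V.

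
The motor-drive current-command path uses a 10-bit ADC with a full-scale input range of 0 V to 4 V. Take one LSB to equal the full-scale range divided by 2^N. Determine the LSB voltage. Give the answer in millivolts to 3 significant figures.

Span = 4 V.
Number of codes = 2^10 = 1024.
LSB = 4 V ÷ 2^10 = 4/1024 V = 3.91 mV.

3.91 mV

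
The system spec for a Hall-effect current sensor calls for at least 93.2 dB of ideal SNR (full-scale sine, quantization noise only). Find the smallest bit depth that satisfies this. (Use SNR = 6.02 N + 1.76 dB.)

16 bits

Solving 6.02 N ≥ 93.2 − 1.76: N ≥ 15.189. Round up → N = 16.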